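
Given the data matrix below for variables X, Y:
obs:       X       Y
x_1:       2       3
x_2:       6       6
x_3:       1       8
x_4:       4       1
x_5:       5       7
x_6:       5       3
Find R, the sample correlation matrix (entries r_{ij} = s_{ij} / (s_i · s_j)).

Step 1 — column means:
  mean(X) = (2 + 6 + 1 + 4 + 5 + 5) / 6 = 23/6 = 3.8333
  mean(Y) = (3 + 6 + 8 + 1 + 7 + 3) / 6 = 28/6 = 4.6667

Step 2 — sample variances and covariances s[i,j] = (1/(n-1)) · Σ_k (x_{k,i} - mean_i) · (x_{k,j} - mean_j), with n-1 = 5:
  s[X,X] = ((-1.8333)·(-1.8333) + (2.1667)·(2.1667) + (-2.8333)·(-2.8333) + (0.1667)·(0.1667) + (1.1667)·(1.1667) + (1.1667)·(1.1667)) / 5 = 18.8333/5 = 3.7667
  s[X,Y] = ((-1.8333)·(-1.6667) + (2.1667)·(1.3333) + (-2.8333)·(3.3333) + (0.1667)·(-3.6667) + (1.1667)·(2.3333) + (1.1667)·(-1.6667)) / 5 = -3.3333/5 = -0.6667
  s[Y,Y] = ((-1.6667)·(-1.6667) + (1.3333)·(1.3333) + (3.3333)·(3.3333) + (-3.6667)·(-3.6667) + (2.3333)·(2.3333) + (-1.6667)·(-1.6667)) / 5 = 37.3333/5 = 7.4667
  Sample standard deviations s_i = √(s[i,i]):
  s(X) = √(3.7667) = 1.9408
  s(Y) = √(7.4667) = 2.7325

Step 3 — r_{ij} = s_{ij} / (s_i · s_j):
  r[X,X] = 1 (diagonal).
  r[X,Y] = -0.6667 / (1.9408 · 2.7325) = -0.6667 / 5.3032 = -0.1257
  r[Y,Y] = 1 (diagonal).

R is symmetric with unit diagonal. Assembling:

R = [[1, -0.1257],
 [-0.1257, 1]]


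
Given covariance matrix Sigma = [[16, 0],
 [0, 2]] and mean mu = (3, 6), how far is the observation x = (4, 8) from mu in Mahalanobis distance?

Step 1 — centre the observation: (x - mu) = (1, 2).

Step 2 — invert Sigma. det(Sigma) = 16·2 - (0)² = 32.
  Sigma^{-1} = (1/det) · [[d, -b], [-b, a]] = [[0.0625, 0],
 [0, 0.5]].

Step 3 — form the quadratic (x - mu)^T · Sigma^{-1} · (x - mu):
  Sigma^{-1} · (x - mu) = (0.0625, 1).
  (x - mu)^T · [Sigma^{-1} · (x - mu)] = (1)·(0.0625) + (2)·(1) = 2.0625.

Step 4 — take square root: d = √(2.0625) ≈ 1.4361.

d(x, mu) = √(2.0625) ≈ 1.4361


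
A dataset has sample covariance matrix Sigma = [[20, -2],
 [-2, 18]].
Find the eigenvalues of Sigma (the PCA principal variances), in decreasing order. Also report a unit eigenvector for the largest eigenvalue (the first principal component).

Step 1 — characteristic polynomial of 2×2 Sigma:
  det(Sigma - λI) = λ² - trace · λ + det = 0.
  trace = 20 + 18 = 38, det = 20·18 - (-2)² = 356.
Step 2 — discriminant:
  Δ = trace² - 4·det = 1444 - 1424 = 20.
Step 3 — eigenvalues:
  λ = (trace ± √Δ)/2 = (38 ± 4.4721)/2,
  λ_1 = 21.2361,  λ_2 = 16.7639.

Step 4 — unit eigenvector for λ_1: solve (Sigma - λ_1 I)v = 0. First row:
  (20 - 21.2361)·v_x + (-2)·v_y = 0, i.e. (-1.2361)·v_x + (-2)·v_y = 0,
  so v ∝ (b, λ_1 - a) = (-2, 1.2361); multiply by -1 so the first entry is positive: u = (2, -1.2361).
  ||u|| = √((2)² + (-1.2361)²) = √(5.5279) ≈ 2.3511,
  v_1 = u/||u|| ≈ (0.8507, -0.5257) (||v_1|| = 1).

λ_1 = 21.2361,  λ_2 = 16.7639;  v_1 ≈ (0.8507, -0.5257)


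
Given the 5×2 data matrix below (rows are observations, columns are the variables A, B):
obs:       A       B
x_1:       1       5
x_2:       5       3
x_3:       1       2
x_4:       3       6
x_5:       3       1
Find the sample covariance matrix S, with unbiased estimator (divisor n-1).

Step 1 — column means:
  mean(A) = (1 + 5 + 1 + 3 + 3) / 5 = 13/5 = 2.6
  mean(B) = (5 + 3 + 2 + 6 + 1) / 5 = 17/5 = 3.4

Step 2 — sample covariance S[i,j] = (1/(n-1)) · Σ_k (x_{k,i} - mean_i) · (x_{k,j} - mean_j), with n-1 = 4.
  S[A,A] = ((-1.6)·(-1.6) + (2.4)·(2.4) + (-1.6)·(-1.6) + (0.4)·(0.4) + (0.4)·(0.4)) / 4 = 11.2/4 = 2.8
  S[A,B] = ((-1.6)·(1.6) + (2.4)·(-0.4) + (-1.6)·(-1.4) + (0.4)·(2.6) + (0.4)·(-2.4)) / 4 = -1.2/4 = -0.3
  S[B,B] = ((1.6)·(1.6) + (-0.4)·(-0.4) + (-1.4)·(-1.4) + (2.6)·(2.6) + (-2.4)·(-2.4)) / 4 = 17.2/4 = 4.3

S is symmetric (S[j,i] = S[i,j]). Assembling:

S = [[2.8, -0.3],
 [-0.3, 4.3]]


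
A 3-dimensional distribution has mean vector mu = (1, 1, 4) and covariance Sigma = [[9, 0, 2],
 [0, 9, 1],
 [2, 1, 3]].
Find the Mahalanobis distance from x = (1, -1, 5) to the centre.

Step 1 — centre the observation: (x - mu) = (0, -2, 1).

Step 2 — invert Sigma (cofactor / det for 3×3, or solve directly):
  Sigma^{-1} = [[0.1313, 0.0101, -0.0909],
 [0.0101, 0.1162, -0.0455],
 [-0.0909, -0.0455, 0.4091]].

Step 3 — form the quadratic (x - mu)^T · Sigma^{-1} · (x - mu):
  Sigma^{-1} · (x - mu) = (-0.1111, -0.2778, 0.5).
  (x - mu)^T · [Sigma^{-1} · (x - mu)] = (0)·(-0.1111) + (-2)·(-0.2778) + (1)·(0.5) = 1.0556.

Step 4 — take square root: d = √(1.0556) ≈ 1.0274.

d(x, mu) = √(1.0556) ≈ 1.0274


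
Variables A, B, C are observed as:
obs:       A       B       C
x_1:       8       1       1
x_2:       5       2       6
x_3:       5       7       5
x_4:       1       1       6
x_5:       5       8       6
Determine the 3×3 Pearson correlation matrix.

Step 1 — column means:
  mean(A) = (8 + 5 + 5 + 1 + 5) / 5 = 24/5 = 4.8
  mean(B) = (1 + 2 + 7 + 1 + 8) / 5 = 19/5 = 3.8
  mean(C) = (1 + 6 + 5 + 6 + 6) / 5 = 24/5 = 4.8

Step 2 — sample variances and covariances s[i,j] = (1/(n-1)) · Σ_k (x_{k,i} - mean_i) · (x_{k,j} - mean_j), with n-1 = 4:
  s[A,A] = ((3.2)·(3.2) + (0.2)·(0.2) + (0.2)·(0.2) + (-3.8)·(-3.8) + (0.2)·(0.2)) / 4 = 24.8/4 = 6.2
  s[A,B] = ((3.2)·(-2.8) + (0.2)·(-1.8) + (0.2)·(3.2) + (-3.8)·(-2.8) + (0.2)·(4.2)) / 4 = 2.8/4 = 0.7
  s[A,C] = ((3.2)·(-3.8) + (0.2)·(1.2) + (0.2)·(0.2) + (-3.8)·(1.2) + (0.2)·(1.2)) / 4 = -16.2/4 = -4.05
  s[B,B] = ((-2.8)·(-2.8) + (-1.8)·(-1.8) + (3.2)·(3.2) + (-2.8)·(-2.8) + (4.2)·(4.2)) / 4 = 46.8/4 = 11.7
  s[B,C] = ((-2.8)·(-3.8) + (-1.8)·(1.2) + (3.2)·(0.2) + (-2.8)·(1.2) + (4.2)·(1.2)) / 4 = 10.8/4 = 2.7
  s[C,C] = ((-3.8)·(-3.8) + (1.2)·(1.2) + (0.2)·(0.2) + (1.2)·(1.2) + (1.2)·(1.2)) / 4 = 18.8/4 = 4.7
  Sample standard deviations s_i = √(s[i,i]):
  s(A) = √(6.2) = 2.49
  s(B) = √(11.7) = 3.4205
  s(C) = √(4.7) = 2.1679

Step 3 — r_{ij} = s_{ij} / (s_i · s_j):
  r[A,A] = 1 (diagonal).
  r[A,B] = 0.7 / (2.49 · 3.4205) = 0.7 / 8.517 = 0.0822
  r[A,C] = -4.05 / (2.49 · 2.1679) = -4.05 / 5.3981 = -0.7503
  r[B,B] = 1 (diagonal).
  r[B,C] = 2.7 / (3.4205 · 2.1679) = 2.7 / 7.4155 = 0.3641
  r[C,C] = 1 (diagonal).

R is symmetric with unit diagonal. Assembling:

R = [[1, 0.0822, -0.7503],
 [0.0822, 1, 0.3641],
 [-0.7503, 0.3641, 1]]


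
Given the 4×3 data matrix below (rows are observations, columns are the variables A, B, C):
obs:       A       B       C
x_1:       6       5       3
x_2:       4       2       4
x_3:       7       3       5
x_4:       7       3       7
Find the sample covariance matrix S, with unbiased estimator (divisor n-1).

Step 1 — column means:
  mean(A) = (6 + 4 + 7 + 7) / 4 = 24/4 = 6
  mean(B) = (5 + 2 + 3 + 3) / 4 = 13/4 = 3.25
  mean(C) = (3 + 4 + 5 + 7) / 4 = 19/4 = 4.75

Step 2 — sample covariance S[i,j] = (1/(n-1)) · Σ_k (x_{k,i} - mean_i) · (x_{k,j} - mean_j), with n-1 = 3.
  S[A,A] = ((0)·(0) + (-2)·(-2) + (1)·(1) + (1)·(1)) / 3 = 6/3 = 2
  S[A,B] = ((0)·(1.75) + (-2)·(-1.25) + (1)·(-0.25) + (1)·(-0.25)) / 3 = 2/3 = 0.6667
  S[A,C] = ((0)·(-1.75) + (-2)·(-0.75) + (1)·(0.25) + (1)·(2.25)) / 3 = 4/3 = 1.3333
  S[B,B] = ((1.75)·(1.75) + (-1.25)·(-1.25) + (-0.25)·(-0.25) + (-0.25)·(-0.25)) / 3 = 4.75/3 = 1.5833
  S[B,C] = ((1.75)·(-1.75) + (-1.25)·(-0.75) + (-0.25)·(0.25) + (-0.25)·(2.25)) / 3 = -2.75/3 = -0.9167
  S[C,C] = ((-1.75)·(-1.75) + (-0.75)·(-0.75) + (0.25)·(0.25) + (2.25)·(2.25)) / 3 = 8.75/3 = 2.9167

S is symmetric (S[j,i] = S[i,j]). Assembling:

S = [[2, 0.6667, 1.3333],
 [0.6667, 1.5833, -0.9167],
 [1.3333, -0.9167, 2.9167]]


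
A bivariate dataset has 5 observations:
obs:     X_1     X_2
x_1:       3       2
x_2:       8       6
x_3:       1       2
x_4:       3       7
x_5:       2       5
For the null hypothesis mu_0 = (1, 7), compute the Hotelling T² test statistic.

Step 1 — sample mean vector:
  mean(X_1) = (3 + 8 + 1 + 3 + 2) / 5 = 17/5 = 3.4
  mean(X_2) = (2 + 6 + 2 + 7 + 5) / 5 = 22/5 = 4.4
  x̄ = (3.4, 4.4),  deviation x̄ - mu_0 = (3.4, 4.4) - (1, 7) = (2.4, -2.6).

Step 2 — sample covariance matrix, S[i,j] = (1/(n-1)) · Σ_k (x_{k,i} - mean_i) · (x_{k,j} - mean_j), divisor n-1 = 4:
  S[X_1,X_1] = ((-0.4)·(-0.4) + (4.6)·(4.6) + (-2.4)·(-2.4) + (-0.4)·(-0.4) + (-1.4)·(-1.4)) / 4 = 29.2/4 = 7.3
  S[X_1,X_2] = ((-0.4)·(-2.4) + (4.6)·(1.6) + (-2.4)·(-2.4) + (-0.4)·(2.6) + (-1.4)·(0.6)) / 4 = 12.2/4 = 3.05
  S[X_2,X_2] = ((-2.4)·(-2.4) + (1.6)·(1.6) + (-2.4)·(-2.4) + (2.6)·(2.6) + (0.6)·(0.6)) / 4 = 21.2/4 = 5.3
  S = [[7.3, 3.05],
 [3.05, 5.3]].

Step 3 — invert S. det(S) = 7.3·5.3 - (3.05)² = 29.3875.
  S^{-1} = (1/det) · [[d, -b], [-b, a]] = [[0.1803, -0.1038],
 [-0.1038, 0.2484]].

Step 4 — quadratic form (x̄ - mu_0)^T · S^{-1} · (x̄ - mu_0):
  S^{-1} · (x̄ - mu_0) = (0.7027, -0.8949),
  (x̄ - mu_0)^T · [...] = (2.4)·(0.7027) + (-2.6)·(-0.8949) = 4.0133.

Step 5 — scale by n: T² = 5 · 4.0133 = 20.0664.

T² ≈ 20.0664


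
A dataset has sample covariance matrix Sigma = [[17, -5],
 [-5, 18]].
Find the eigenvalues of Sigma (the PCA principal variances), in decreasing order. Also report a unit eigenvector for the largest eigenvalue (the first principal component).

Step 1 — characteristic polynomial of 2×2 Sigma:
  det(Sigma - λI) = λ² - trace · λ + det = 0.
  trace = 17 + 18 = 35, det = 17·18 - (-5)² = 281.
Step 2 — discriminant:
  Δ = trace² - 4·det = 1225 - 1124 = 101.
Step 3 — eigenvalues:
  λ = (trace ± √Δ)/2 = (35 ± 10.0499)/2,
  λ_1 = 22.5249,  λ_2 = 12.4751.

Step 4 — unit eigenvector for λ_1: solve (Sigma - λ_1 I)v = 0. First row:
  (17 - 22.5249)·v_x + (-5)·v_y = 0, i.e. (-5.5249)·v_x + (-5)·v_y = 0,
  so v ∝ (b, λ_1 - a) = (-5, 5.5249); multiply by -1 so the first entry is positive: u = (5, -5.5249).
  ||u|| = √((5)² + (-5.5249)²) = √(55.5249) ≈ 7.4515,
  v_1 = u/||u|| ≈ (0.671, -0.7415) (||v_1|| = 1).

λ_1 = 22.5249,  λ_2 = 12.4751;  v_1 ≈ (0.671, -0.7415)


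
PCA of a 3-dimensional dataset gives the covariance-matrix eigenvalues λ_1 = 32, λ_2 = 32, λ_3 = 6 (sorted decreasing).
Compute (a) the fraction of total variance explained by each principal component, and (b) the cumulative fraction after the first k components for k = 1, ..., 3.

Step 1 — total variance = trace(Sigma) = Σ λ_i = 32 + 32 + 6 = 70.

Step 2 — fraction explained by component i = λ_i / Σ λ:
  PC1: 32/70 = 0.4571
  PC2: 32/70 = 0.4571
  PC3: 6/70 = 0.0857

Step 3 — cumulative fraction after k components = (λ_1 + ... + λ_k) / Σ λ:
  k = 1: 32/70 = 0.4571
  k = 2: (32 + 32)/70 = 64/70 = 0.9143
  k = 3: (32 + 32 + 6)/70 = 70/70 = 1

Summary (fraction, with percent):

explained: PC1 0.4571 (45.71%), PC2 0.4571 (45.71%), PC3 0.0857 (8.57%);  cumulative: 0.4571, 0.9143, 1


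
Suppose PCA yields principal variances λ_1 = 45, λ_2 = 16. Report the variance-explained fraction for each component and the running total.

Step 1 — total variance = trace(Sigma) = Σ λ_i = 45 + 16 = 61.

Step 2 — fraction explained by component i = λ_i / Σ λ:
  PC1: 45/61 = 0.7377
  PC2: 16/61 = 0.2623

Step 3 — cumulative fraction after k components = (λ_1 + ... + λ_k) / Σ λ:
  k = 1: 45/61 = 0.7377
  k = 2: (45 + 16)/61 = 61/61 = 1

Summary (fraction, with percent):

explained: PC1 0.7377 (73.77%), PC2 0.2623 (26.23%);  cumulative: 0.7377, 1


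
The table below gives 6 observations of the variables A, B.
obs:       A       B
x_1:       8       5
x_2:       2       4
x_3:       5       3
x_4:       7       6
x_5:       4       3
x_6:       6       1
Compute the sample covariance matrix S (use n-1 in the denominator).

Step 1 — column means:
  mean(A) = (8 + 2 + 5 + 7 + 4 + 6) / 6 = 32/6 = 5.3333
  mean(B) = (5 + 4 + 3 + 6 + 3 + 1) / 6 = 22/6 = 3.6667

Step 2 — sample covariance S[i,j] = (1/(n-1)) · Σ_k (x_{k,i} - mean_i) · (x_{k,j} - mean_j), with n-1 = 5.
  S[A,A] = ((2.6667)·(2.6667) + (-3.3333)·(-3.3333) + (-0.3333)·(-0.3333) + (1.6667)·(1.6667) + (-1.3333)·(-1.3333) + (0.6667)·(0.6667)) / 5 = 23.3333/5 = 4.6667
  S[A,B] = ((2.6667)·(1.3333) + (-3.3333)·(0.3333) + (-0.3333)·(-0.6667) + (1.6667)·(2.3333) + (-1.3333)·(-0.6667) + (0.6667)·(-2.6667)) / 5 = 5.6667/5 = 1.1333
  S[B,B] = ((1.3333)·(1.3333) + (0.3333)·(0.3333) + (-0.6667)·(-0.6667) + (2.3333)·(2.3333) + (-0.6667)·(-0.6667) + (-2.6667)·(-2.6667)) / 5 = 15.3333/5 = 3.0667

S is symmetric (S[j,i] = S[i,j]). Assembling:

S = [[4.6667, 1.1333],
 [1.1333, 3.0667]]


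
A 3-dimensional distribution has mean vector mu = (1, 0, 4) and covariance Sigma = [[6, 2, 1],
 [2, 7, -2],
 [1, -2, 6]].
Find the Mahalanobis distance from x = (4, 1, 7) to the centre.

Step 1 — centre the observation: (x - mu) = (3, 1, 3).

Step 2 — invert Sigma (cofactor / det for 3×3, or solve directly):
  Sigma^{-1} = [[0.2011, -0.0741, -0.0582],
 [-0.0741, 0.1852, 0.0741],
 [-0.0582, 0.0741, 0.2011]].

Step 3 — form the quadratic (x - mu)^T · Sigma^{-1} · (x - mu):
  Sigma^{-1} · (x - mu) = (0.3545, 0.1852, 0.5026).
  (x - mu)^T · [Sigma^{-1} · (x - mu)] = (3)·(0.3545) + (1)·(0.1852) + (3)·(0.5026) = 2.7566.

Step 4 — take square root: d = √(2.7566) ≈ 1.6603.

d(x, mu) = √(2.7566) ≈ 1.6603


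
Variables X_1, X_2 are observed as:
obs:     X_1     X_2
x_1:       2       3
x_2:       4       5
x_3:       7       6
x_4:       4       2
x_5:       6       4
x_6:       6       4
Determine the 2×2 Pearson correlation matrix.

Step 1 — column means:
  mean(X_1) = (2 + 4 + 7 + 4 + 6 + 6) / 6 = 29/6 = 4.8333
  mean(X_2) = (3 + 5 + 6 + 2 + 4 + 4) / 6 = 24/6 = 4

Step 2 — sample variances and covariances s[i,j] = (1/(n-1)) · Σ_k (x_{k,i} - mean_i) · (x_{k,j} - mean_j), with n-1 = 5:
  s[X_1,X_1] = ((-2.8333)·(-2.8333) + (-0.8333)·(-0.8333) + (2.1667)·(2.1667) + (-0.8333)·(-0.8333) + (1.1667)·(1.1667) + (1.1667)·(1.1667)) / 5 = 16.8333/5 = 3.3667
  s[X_1,X_2] = ((-2.8333)·(-1) + (-0.8333)·(1) + (2.1667)·(2) + (-0.8333)·(-2) + (1.1667)·(0) + (1.1667)·(0)) / 5 = 8/5 = 1.6
  s[X_2,X_2] = ((-1)·(-1) + (1)·(1) + (2)·(2) + (-2)·(-2) + (0)·(0) + (0)·(0)) / 5 = 10/5 = 2
  Sample standard deviations s_i = √(s[i,i]):
  s(X_1) = √(3.3667) = 1.8348
  s(X_2) = √(2) = 1.4142

Step 3 — r_{ij} = s_{ij} / (s_i · s_j):
  r[X_1,X_1] = 1 (diagonal).
  r[X_1,X_2] = 1.6 / (1.8348 · 1.4142) = 1.6 / 2.5949 = 0.6166
  r[X_2,X_2] = 1 (diagonal).

R is symmetric with unit diagonal. Assembling:

R = [[1, 0.6166],
 [0.6166, 1]]


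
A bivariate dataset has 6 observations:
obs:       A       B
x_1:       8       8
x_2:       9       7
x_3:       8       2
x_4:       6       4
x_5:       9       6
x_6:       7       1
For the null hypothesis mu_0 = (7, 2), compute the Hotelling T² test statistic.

Step 1 — sample mean vector:
  mean(A) = (8 + 9 + 8 + 6 + 9 + 7) / 6 = 47/6 = 7.8333
  mean(B) = (8 + 7 + 2 + 4 + 6 + 1) / 6 = 28/6 = 4.6667
  x̄ = (7.8333, 4.6667),  deviation x̄ - mu_0 = (7.8333, 4.6667) - (7, 2) = (0.8333, 2.6667).

Step 2 — sample covariance matrix, S[i,j] = (1/(n-1)) · Σ_k (x_{k,i} - mean_i) · (x_{k,j} - mean_j), divisor n-1 = 5:
  S[A,A] = ((0.1667)·(0.1667) + (1.1667)·(1.1667) + (0.1667)·(0.1667) + (-1.8333)·(-1.8333) + (1.1667)·(1.1667) + (-0.8333)·(-0.8333)) / 5 = 6.8333/5 = 1.3667
  S[A,B] = ((0.1667)·(3.3333) + (1.1667)·(2.3333) + (0.1667)·(-2.6667) + (-1.8333)·(-0.6667) + (1.1667)·(1.3333) + (-0.8333)·(-3.6667)) / 5 = 8.6667/5 = 1.7333
  S[B,B] = ((3.3333)·(3.3333) + (2.3333)·(2.3333) + (-2.6667)·(-2.6667) + (-0.6667)·(-0.6667) + (1.3333)·(1.3333) + (-3.6667)·(-3.6667)) / 5 = 39.3333/5 = 7.8667
  S = [[1.3667, 1.7333],
 [1.7333, 7.8667]].

Step 3 — invert S. det(S) = 1.3667·7.8667 - (1.7333)² = 7.7467.
  S^{-1} = (1/det) · [[d, -b], [-b, a]] = [[1.0155, -0.2238],
 [-0.2238, 0.1764]].

Step 4 — quadratic form (x̄ - mu_0)^T · S^{-1} · (x̄ - mu_0):
  S^{-1} · (x̄ - mu_0) = (0.2496, 0.284),
  (x̄ - mu_0)^T · [...] = (0.8333)·(0.2496) + (2.6667)·(0.284) = 0.9653.

Step 5 — scale by n: T² = 6 · 0.9653 = 5.7917.

T² ≈ 5.7917


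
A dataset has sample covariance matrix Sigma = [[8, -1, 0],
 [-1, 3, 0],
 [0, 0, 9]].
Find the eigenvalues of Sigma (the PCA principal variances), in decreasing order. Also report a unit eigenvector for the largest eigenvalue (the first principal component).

Step 1 — characteristic polynomial p(λ) = det(λI - Sigma) = λ³ - tr·λ² + c_1·λ - det, where tr = trace, c_1 = sum of the principal 2×2 minors, det = det(Sigma):
  tr = 8 + 3 + 9 = 20,
  c_1 = (8·3 - (-1)²) + (8·9 - (0)²) + (3·9 - (0)²) = 23 + 72 + 27 = 122,
  det = 8·(3·9 - (0)²) - (-1)·((-1)·9 - (0)·(0)) + (0)·((-1)·(0) - 3·(0)) = 8·(27) - (-1)·(-9) + (0)·(0) = 207.
  So p(λ) = λ³ - 20λ² + 122λ - 207.
Step 2 — look for an integer root (rational root theorem: any rational root is an integer divisor of 207). Testing λ = 9:
  p(9) = 729 - 1620 + 1098 - 207 = 0  ✓
  Dividing out (λ - 9): p(λ) = (λ - 9)(λ² - 11λ + 23).
Step 3 — remaining eigenvalues from the quadratic λ² - 11λ + 23 = 0:
  Δ = 11² - 4·23 = 121 - 92 = 29,  λ = (11 ± √29)/2 = (11 ± 5.3852)/2 ≈ 8.1926 or 2.8074.
  Sorted: λ_1 = 9,  λ_2 = 8.1926,  λ_3 = 2.8074  (check: sum = 20 = tr ✓).

Step 4 — unit eigenvector for λ_1 = 9: v spans the null space of (Sigma - λ_1 I), whose rows are
  r_1 = (-1, -1, 0),  r_2 = (-1, -6, 0),  r_3 = (0, 0, 0).
  v is orthogonal to every row, so take v ∝ r_1 × r_2 = ((-1)·(0) - (0)·(-6), (0)·(-1) - (-1)·(0), (-1)·(-6) - (-1)·(-1)) = (0, 0, 5).
  Rescale (divide by 5): u = (0, 0, 1).
  ||u|| = √((0)² + (0)² + (1)²) = √(1) = 1,  v_1 = u/||u|| ≈ (0, 0, 1) (||v_1|| = 1).

λ_1 = 9,  λ_2 = 8.1926,  λ_3 = 2.8074;  v_1 ≈ (0, 0, 1)


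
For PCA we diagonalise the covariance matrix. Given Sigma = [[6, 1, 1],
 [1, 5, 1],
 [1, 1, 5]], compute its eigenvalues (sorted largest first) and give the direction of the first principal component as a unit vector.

Step 1 — characteristic polynomial p(λ) = det(λI - Sigma) = λ³ - tr·λ² + c_1·λ - det, where tr = trace, c_1 = sum of the principal 2×2 minors, det = det(Sigma):
  tr = 6 + 5 + 5 = 16,
  c_1 = (6·5 - (1)²) + (6·5 - (1)²) + (5·5 - (1)²) = 29 + 29 + 24 = 82,
  det = 6·(5·5 - (1)²) - (1)·((1)·5 - (1)·(1)) + (1)·((1)·(1) - 5·(1)) = 6·(24) - (1)·(4) + (1)·(-4) = 136.
  So p(λ) = λ³ - 16λ² + 82λ - 136.
Step 2 — look for an integer root (rational root theorem: any rational root is an integer divisor of 136). Testing λ = 4:
  p(4) = 64 - 256 + 328 - 136 = 0  ✓
  Dividing out (λ - 4): p(λ) = (λ - 4)(λ² - 12λ + 34).
Step 3 — remaining eigenvalues from the quadratic λ² - 12λ + 34 = 0:
  Δ = 12² - 4·34 = 144 - 136 = 8,  λ = (12 ± √8)/2 = (12 ± 2.8284)/2 ≈ 7.4142 or 4.5858.
  Sorted: λ_1 = 7.4142,  λ_2 = 4.5858,  λ_3 = 4  (check: sum = 16 = tr ✓).

Step 4 — unit eigenvector for λ_1 ≈ 7.4142: v spans the null space of (Sigma - λ_1 I), whose rows are
  r_1 = (-1.4142, 1, 1),  r_2 = (1, -2.4142, 1),  r_3 = (1, 1, -2.4142).
  v is orthogonal to every row, so take v ∝ r_1 × r_2 = ((1)·(1) - (1)·(-2.4142), (1)·(1) - (-1.4142)·(1), (-1.4142)·(-2.4142) - (1)·(1)) ≈ (3.4142, 2.4142, 2.4142).
  Let u = (3.4142, 2.4142, 2.4142).
  ||u|| = √((3.4142)² + (2.4142)² + (2.4142)²) = √(23.3137) ≈ 4.8284,  v_1 = u/||u|| ≈ (0.7071, 0.5, 0.5) (||v_1|| = 1).

λ_1 = 7.4142,  λ_2 = 4.5858,  λ_3 = 4;  v_1 ≈ (0.7071, 0.5, 0.5)


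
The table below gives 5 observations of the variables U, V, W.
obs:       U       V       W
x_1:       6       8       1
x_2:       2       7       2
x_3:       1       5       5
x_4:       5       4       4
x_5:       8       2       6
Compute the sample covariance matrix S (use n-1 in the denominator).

Step 1 — column means:
  mean(U) = (6 + 2 + 1 + 5 + 8) / 5 = 22/5 = 4.4
  mean(V) = (8 + 7 + 5 + 4 + 2) / 5 = 26/5 = 5.2
  mean(W) = (1 + 2 + 5 + 4 + 6) / 5 = 18/5 = 3.6

Step 2 — sample covariance S[i,j] = (1/(n-1)) · Σ_k (x_{k,i} - mean_i) · (x_{k,j} - mean_j), with n-1 = 4.
  S[U,U] = ((1.6)·(1.6) + (-2.4)·(-2.4) + (-3.4)·(-3.4) + (0.6)·(0.6) + (3.6)·(3.6)) / 4 = 33.2/4 = 8.3
  S[U,V] = ((1.6)·(2.8) + (-2.4)·(1.8) + (-3.4)·(-0.2) + (0.6)·(-1.2) + (3.6)·(-3.2)) / 4 = -11.4/4 = -2.85
  S[U,W] = ((1.6)·(-2.6) + (-2.4)·(-1.6) + (-3.4)·(1.4) + (0.6)·(0.4) + (3.6)·(2.4)) / 4 = 3.8/4 = 0.95
  S[V,V] = ((2.8)·(2.8) + (1.8)·(1.8) + (-0.2)·(-0.2) + (-1.2)·(-1.2) + (-3.2)·(-3.2)) / 4 = 22.8/4 = 5.7
  S[V,W] = ((2.8)·(-2.6) + (1.8)·(-1.6) + (-0.2)·(1.4) + (-1.2)·(0.4) + (-3.2)·(2.4)) / 4 = -18.6/4 = -4.65
  S[W,W] = ((-2.6)·(-2.6) + (-1.6)·(-1.6) + (1.4)·(1.4) + (0.4)·(0.4) + (2.4)·(2.4)) / 4 = 17.2/4 = 4.3

S is symmetric (S[j,i] = S[i,j]). Assembling:

S = [[8.3, -2.85, 0.95],
 [-2.85, 5.7, -4.65],
 [0.95, -4.65, 4.3]]


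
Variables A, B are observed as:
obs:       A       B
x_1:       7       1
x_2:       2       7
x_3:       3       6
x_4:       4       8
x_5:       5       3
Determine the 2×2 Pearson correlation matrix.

Step 1 — column means:
  mean(A) = (7 + 2 + 3 + 4 + 5) / 5 = 21/5 = 4.2
  mean(B) = (1 + 7 + 6 + 8 + 3) / 5 = 25/5 = 5

Step 2 — sample variances and covariances s[i,j] = (1/(n-1)) · Σ_k (x_{k,i} - mean_i) · (x_{k,j} - mean_j), with n-1 = 4:
  s[A,A] = ((2.8)·(2.8) + (-2.2)·(-2.2) + (-1.2)·(-1.2) + (-0.2)·(-0.2) + (0.8)·(0.8)) / 4 = 14.8/4 = 3.7
  s[A,B] = ((2.8)·(-4) + (-2.2)·(2) + (-1.2)·(1) + (-0.2)·(3) + (0.8)·(-2)) / 4 = -19/4 = -4.75
  s[B,B] = ((-4)·(-4) + (2)·(2) + (1)·(1) + (3)·(3) + (-2)·(-2)) / 4 = 34/4 = 8.5
  Sample standard deviations s_i = √(s[i,i]):
  s(A) = √(3.7) = 1.9235
  s(B) = √(8.5) = 2.9155

Step 3 — r_{ij} = s_{ij} / (s_i · s_j):
  r[A,A] = 1 (diagonal).
  r[A,B] = -4.75 / (1.9235 · 2.9155) = -4.75 / 5.608 = -0.847
  r[B,B] = 1 (diagonal).

R is symmetric with unit diagonal. Assembling:

R = [[1, -0.847],
 [-0.847, 1]]


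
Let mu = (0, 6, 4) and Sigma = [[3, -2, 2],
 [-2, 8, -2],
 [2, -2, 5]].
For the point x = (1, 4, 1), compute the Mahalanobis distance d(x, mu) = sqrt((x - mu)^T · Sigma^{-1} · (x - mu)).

Step 1 — centre the observation: (x - mu) = (1, -2, -3).

Step 2 — invert Sigma (cofactor / det for 3×3, or solve directly):
  Sigma^{-1} = [[0.5, 0.0833, -0.1667],
 [0.0833, 0.1528, 0.0278],
 [-0.1667, 0.0278, 0.2778]].

Step 3 — form the quadratic (x - mu)^T · Sigma^{-1} · (x - mu):
  Sigma^{-1} · (x - mu) = (0.8333, -0.3056, -1.0556).
  (x - mu)^T · [Sigma^{-1} · (x - mu)] = (1)·(0.8333) + (-2)·(-0.3056) + (-3)·(-1.0556) = 4.6111.

Step 4 — take square root: d = √(4.6111) ≈ 2.1473.

d(x, mu) = √(4.6111) ≈ 2.1473


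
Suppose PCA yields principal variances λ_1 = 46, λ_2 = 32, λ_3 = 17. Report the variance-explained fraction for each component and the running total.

Step 1 — total variance = trace(Sigma) = Σ λ_i = 46 + 32 + 17 = 95.

Step 2 — fraction explained by component i = λ_i / Σ λ:
  PC1: 46/95 = 0.4842
  PC2: 32/95 = 0.3368
  PC3: 17/95 = 0.1789

Step 3 — cumulative fraction after k components = (λ_1 + ... + λ_k) / Σ λ:
  k = 1: 46/95 = 0.4842
  k = 2: (46 + 32)/95 = 78/95 = 0.8211
  k = 3: (46 + 32 + 17)/95 = 95/95 = 1

Summary (fraction, with percent):

explained: PC1 0.4842 (48.42%), PC2 0.3368 (33.68%), PC3 0.1789 (17.89%);  cumulative: 0.4842, 0.8211, 1


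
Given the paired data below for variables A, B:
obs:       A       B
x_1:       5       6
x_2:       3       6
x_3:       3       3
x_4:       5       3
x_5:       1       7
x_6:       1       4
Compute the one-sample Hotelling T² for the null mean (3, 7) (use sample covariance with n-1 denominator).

Step 1 — sample mean vector:
  mean(A) = (5 + 3 + 3 + 5 + 1 + 1) / 6 = 18/6 = 3
  mean(B) = (6 + 6 + 3 + 3 + 7 + 4) / 6 = 29/6 = 4.8333
  x̄ = (3, 4.8333),  deviation x̄ - mu_0 = (3, 4.8333) - (3, 7) = (0, -2.1667).

Step 2 — sample covariance matrix, S[i,j] = (1/(n-1)) · Σ_k (x_{k,i} - mean_i) · (x_{k,j} - mean_j), divisor n-1 = 5:
  S[A,A] = ((2)·(2) + (0)·(0) + (0)·(0) + (2)·(2) + (-2)·(-2) + (-2)·(-2)) / 5 = 16/5 = 3.2
  S[A,B] = ((2)·(1.1667) + (0)·(1.1667) + (0)·(-1.8333) + (2)·(-1.8333) + (-2)·(2.1667) + (-2)·(-0.8333)) / 5 = -4/5 = -0.8
  S[B,B] = ((1.1667)·(1.1667) + (1.1667)·(1.1667) + (-1.8333)·(-1.8333) + (-1.8333)·(-1.8333) + (2.1667)·(2.1667) + (-0.8333)·(-0.8333)) / 5 = 14.8333/5 = 2.9667
  S = [[3.2, -0.8],
 [-0.8, 2.9667]].

Step 3 — invert S. det(S) = 3.2·2.9667 - (-0.8)² = 8.8533.
  S^{-1} = (1/det) · [[d, -b], [-b, a]] = [[0.3351, 0.0904],
 [0.0904, 0.3614]].

Step 4 — quadratic form (x̄ - mu_0)^T · S^{-1} · (x̄ - mu_0):
  S^{-1} · (x̄ - mu_0) = (-0.1958, -0.7831),
  (x̄ - mu_0)^T · [...] = (0)·(-0.1958) + (-2.1667)·(-0.7831) = 1.6968.

Step 5 — scale by n: T² = 6 · 1.6968 = 10.1807.

T² ≈ 10.1807


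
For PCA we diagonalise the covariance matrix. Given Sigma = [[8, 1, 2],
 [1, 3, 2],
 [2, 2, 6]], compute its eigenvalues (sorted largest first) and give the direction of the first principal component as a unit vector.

Step 1 — characteristic polynomial p(λ) = det(λI - Sigma) = λ³ - tr·λ² + c_1·λ - det, where tr = trace, c_1 = sum of the principal 2×2 minors, det = det(Sigma):
  tr = 8 + 3 + 6 = 17,
  c_1 = (8·3 - (1)²) + (8·6 - (2)²) + (3·6 - (2)²) = 23 + 44 + 14 = 81,
  det = 8·(3·6 - (2)²) - (1)·((1)·6 - (2)·(2)) + (2)·((1)·(2) - 3·(2)) = 8·(14) - (1)·(2) + (2)·(-4) = 102.
  So p(λ) = λ³ - 17λ² + 81λ - 102.
Step 2 — look for an integer root (rational root theorem: any rational root is an integer divisor of 102). Testing λ = 2:
  p(2) = 8 - 68 + 162 - 102 = 0  ✓
  Dividing out (λ - 2): p(λ) = (λ - 2)(λ² - 15λ + 51).
Step 3 — remaining eigenvalues from the quadratic λ² - 15λ + 51 = 0:
  Δ = 15² - 4·51 = 225 - 204 = 21,  λ = (15 ± √21)/2 = (15 ± 4.5826)/2 ≈ 9.7913 or 5.2087.
  Sorted: λ_1 = 9.7913,  λ_2 = 5.2087,  λ_3 = 2  (check: sum = 17 = tr ✓).

Step 4 — unit eigenvector for λ_1 ≈ 9.7913: v spans the null space of (Sigma - λ_1 I), whose rows are
  r_1 = (-1.7913, 1, 2),  r_2 = (1, -6.7913, 2),  r_3 = (2, 2, -3.7913).
  v is orthogonal to every row, so take v ∝ r_1 × r_2 = ((1)·(2) - (2)·(-6.7913), (2)·(1) - (-1.7913)·(2), (-1.7913)·(-6.7913) - (1)·(1)) ≈ (15.5826, 5.5826, 11.1652).
  Let u = (15.5826, 5.5826, 11.1652).
  ||u|| = √((15.5826)² + (5.5826)² + (11.1652)²) = √(398.6424) ≈ 19.966,  v_1 = u/||u|| ≈ (0.7805, 0.2796, 0.5592) (||v_1|| = 1).

λ_1 = 9.7913,  λ_2 = 5.2087,  λ_3 = 2;  v_1 ≈ (0.7805, 0.2796, 0.5592)


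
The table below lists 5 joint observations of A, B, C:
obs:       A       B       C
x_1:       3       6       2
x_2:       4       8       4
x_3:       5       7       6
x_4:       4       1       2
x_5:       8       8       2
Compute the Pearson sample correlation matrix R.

Step 1 — column means:
  mean(A) = (3 + 4 + 5 + 4 + 8) / 5 = 24/5 = 4.8
  mean(B) = (6 + 8 + 7 + 1 + 8) / 5 = 30/5 = 6
  mean(C) = (2 + 4 + 6 + 2 + 2) / 5 = 16/5 = 3.2

Step 2 — sample variances and covariances s[i,j] = (1/(n-1)) · Σ_k (x_{k,i} - mean_i) · (x_{k,j} - mean_j), with n-1 = 4:
  s[A,A] = ((-1.8)·(-1.8) + (-0.8)·(-0.8) + (0.2)·(0.2) + (-0.8)·(-0.8) + (3.2)·(3.2)) / 4 = 14.8/4 = 3.7
  s[A,B] = ((-1.8)·(0) + (-0.8)·(2) + (0.2)·(1) + (-0.8)·(-5) + (3.2)·(2)) / 4 = 9/4 = 2.25
  s[A,C] = ((-1.8)·(-1.2) + (-0.8)·(0.8) + (0.2)·(2.8) + (-0.8)·(-1.2) + (3.2)·(-1.2)) / 4 = -0.8/4 = -0.2
  s[B,B] = ((0)·(0) + (2)·(2) + (1)·(1) + (-5)·(-5) + (2)·(2)) / 4 = 34/4 = 8.5
  s[B,C] = ((0)·(-1.2) + (2)·(0.8) + (1)·(2.8) + (-5)·(-1.2) + (2)·(-1.2)) / 4 = 8/4 = 2
  s[C,C] = ((-1.2)·(-1.2) + (0.8)·(0.8) + (2.8)·(2.8) + (-1.2)·(-1.2) + (-1.2)·(-1.2)) / 4 = 12.8/4 = 3.2
  Sample standard deviations s_i = √(s[i,i]):
  s(A) = √(3.7) = 1.9235
  s(B) = √(8.5) = 2.9155
  s(C) = √(3.2) = 1.7889

Step 3 — r_{ij} = s_{ij} / (s_i · s_j):
  r[A,A] = 1 (diagonal).
  r[A,B] = 2.25 / (1.9235 · 2.9155) = 2.25 / 5.608 = 0.4012
  r[A,C] = -0.2 / (1.9235 · 1.7889) = -0.2 / 3.4409 = -0.0581
  r[B,B] = 1 (diagonal).
  r[B,C] = 2 / (2.9155 · 1.7889) = 2 / 5.2154 = 0.3835
  r[C,C] = 1 (diagonal).

R is symmetric with unit diagonal. Assembling:

R = [[1, 0.4012, -0.0581],
 [0.4012, 1, 0.3835],
 [-0.0581, 0.3835, 1]]


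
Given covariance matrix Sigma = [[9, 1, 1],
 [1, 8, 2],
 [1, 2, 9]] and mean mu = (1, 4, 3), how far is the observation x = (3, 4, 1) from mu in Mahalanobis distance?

Step 1 — centre the observation: (x - mu) = (2, 0, -2).

Step 2 — invert Sigma (cofactor / det for 3×3, or solve directly):
  Sigma^{-1} = [[0.1135, -0.0117, -0.01],
 [-0.0117, 0.1336, -0.0284],
 [-0.01, -0.0284, 0.1185]].

Step 3 — form the quadratic (x - mu)^T · Sigma^{-1} · (x - mu):
  Sigma^{-1} · (x - mu) = (0.2471, 0.0334, -0.2571).
  (x - mu)^T · [Sigma^{-1} · (x - mu)] = (2)·(0.2471) + (0)·(0.0334) + (-2)·(-0.2571) = 1.0083.

Step 4 — take square root: d = √(1.0083) ≈ 1.0042.

d(x, mu) = √(1.0083) ≈ 1.0042


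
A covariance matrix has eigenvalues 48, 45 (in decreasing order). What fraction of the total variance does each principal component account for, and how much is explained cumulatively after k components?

Step 1 — total variance = trace(Sigma) = Σ λ_i = 48 + 45 = 93.

Step 2 — fraction explained by component i = λ_i / Σ λ:
  PC1: 48/93 = 0.5161
  PC2: 45/93 = 0.4839

Step 3 — cumulative fraction after k components = (λ_1 + ... + λ_k) / Σ λ:
  k = 1: 48/93 = 0.5161
  k = 2: (48 + 45)/93 = 93/93 = 1

Summary (fraction, with percent):

explained: PC1 0.5161 (51.61%), PC2 0.4839 (48.39%);  cumulative: 0.5161, 1


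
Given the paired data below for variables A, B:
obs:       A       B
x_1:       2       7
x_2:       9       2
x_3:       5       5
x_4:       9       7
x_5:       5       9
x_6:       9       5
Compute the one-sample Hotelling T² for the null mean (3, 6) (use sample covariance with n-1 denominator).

Step 1 — sample mean vector:
  mean(A) = (2 + 9 + 5 + 9 + 5 + 9) / 6 = 39/6 = 6.5
  mean(B) = (7 + 2 + 5 + 7 + 9 + 5) / 6 = 35/6 = 5.8333
  x̄ = (6.5, 5.8333),  deviation x̄ - mu_0 = (6.5, 5.8333) - (3, 6) = (3.5, -0.1667).

Step 2 — sample covariance matrix, S[i,j] = (1/(n-1)) · Σ_k (x_{k,i} - mean_i) · (x_{k,j} - mean_j), divisor n-1 = 5:
  S[A,A] = ((-4.5)·(-4.5) + (2.5)·(2.5) + (-1.5)·(-1.5) + (2.5)·(2.5) + (-1.5)·(-1.5) + (2.5)·(2.5)) / 5 = 43.5/5 = 8.7
  S[A,B] = ((-4.5)·(1.1667) + (2.5)·(-3.8333) + (-1.5)·(-0.8333) + (2.5)·(1.1667) + (-1.5)·(3.1667) + (2.5)·(-0.8333)) / 5 = -17.5/5 = -3.5
  S[B,B] = ((1.1667)·(1.1667) + (-3.8333)·(-3.8333) + (-0.8333)·(-0.8333) + (1.1667)·(1.1667) + (3.1667)·(3.1667) + (-0.8333)·(-0.8333)) / 5 = 28.8333/5 = 5.7667
  S = [[8.7, -3.5],
 [-3.5, 5.7667]].

Step 3 — invert S. det(S) = 8.7·5.7667 - (-3.5)² = 37.92.
  S^{-1} = (1/det) · [[d, -b], [-b, a]] = [[0.1521, 0.0923],
 [0.0923, 0.2294]].

Step 4 — quadratic form (x̄ - mu_0)^T · S^{-1} · (x̄ - mu_0):
  S^{-1} · (x̄ - mu_0) = (0.5169, 0.2848),
  (x̄ - mu_0)^T · [...] = (3.5)·(0.5169) + (-0.1667)·(0.2848) = 1.7616.

Step 5 — scale by n: T² = 6 · 1.7616 = 10.5696.

T² ≈ 10.5696


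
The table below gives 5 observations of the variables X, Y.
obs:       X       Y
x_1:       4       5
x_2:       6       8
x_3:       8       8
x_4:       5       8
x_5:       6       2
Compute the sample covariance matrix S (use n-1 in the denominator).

Step 1 — column means:
  mean(X) = (4 + 6 + 8 + 5 + 6) / 5 = 29/5 = 5.8
  mean(Y) = (5 + 8 + 8 + 8 + 2) / 5 = 31/5 = 6.2

Step 2 — sample covariance S[i,j] = (1/(n-1)) · Σ_k (x_{k,i} - mean_i) · (x_{k,j} - mean_j), with n-1 = 4.
  S[X,X] = ((-1.8)·(-1.8) + (0.2)·(0.2) + (2.2)·(2.2) + (-0.8)·(-0.8) + (0.2)·(0.2)) / 4 = 8.8/4 = 2.2
  S[X,Y] = ((-1.8)·(-1.2) + (0.2)·(1.8) + (2.2)·(1.8) + (-0.8)·(1.8) + (0.2)·(-4.2)) / 4 = 4.2/4 = 1.05
  S[Y,Y] = ((-1.2)·(-1.2) + (1.8)·(1.8) + (1.8)·(1.8) + (1.8)·(1.8) + (-4.2)·(-4.2)) / 4 = 28.8/4 = 7.2

S is symmetric (S[j,i] = S[i,j]). Assembling:

S = [[2.2, 1.05],
 [1.05, 7.2]]


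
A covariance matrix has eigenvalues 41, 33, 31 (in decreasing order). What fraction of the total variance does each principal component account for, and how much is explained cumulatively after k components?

Step 1 — total variance = trace(Sigma) = Σ λ_i = 41 + 33 + 31 = 105.

Step 2 — fraction explained by component i = λ_i / Σ λ:
  PC1: 41/105 = 0.3905
  PC2: 33/105 = 0.3143
  PC3: 31/105 = 0.2952

Step 3 — cumulative fraction after k components = (λ_1 + ... + λ_k) / Σ λ:
  k = 1: 41/105 = 0.3905
  k = 2: (41 + 33)/105 = 74/105 = 0.7048
  k = 3: (41 + 33 + 31)/105 = 105/105 = 1

Summary (fraction, with percent):

explained: PC1 0.3905 (39.05%), PC2 0.3143 (31.43%), PC3 0.2952 (29.52%);  cumulative: 0.3905, 0.7048, 1


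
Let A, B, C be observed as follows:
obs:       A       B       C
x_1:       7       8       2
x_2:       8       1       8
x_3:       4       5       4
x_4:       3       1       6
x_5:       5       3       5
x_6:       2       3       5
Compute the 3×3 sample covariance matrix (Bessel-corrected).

Step 1 — column means:
  mean(A) = (7 + 8 + 4 + 3 + 5 + 2) / 6 = 29/6 = 4.8333
  mean(B) = (8 + 1 + 5 + 1 + 3 + 3) / 6 = 21/6 = 3.5
  mean(C) = (2 + 8 + 4 + 6 + 5 + 5) / 6 = 30/6 = 5

Step 2 — sample covariance S[i,j] = (1/(n-1)) · Σ_k (x_{k,i} - mean_i) · (x_{k,j} - mean_j), with n-1 = 5.
  S[A,A] = ((2.1667)·(2.1667) + (3.1667)·(3.1667) + (-0.8333)·(-0.8333) + (-1.8333)·(-1.8333) + (0.1667)·(0.1667) + (-2.8333)·(-2.8333)) / 5 = 26.8333/5 = 5.3667
  S[A,B] = ((2.1667)·(4.5) + (3.1667)·(-2.5) + (-0.8333)·(1.5) + (-1.8333)·(-2.5) + (0.1667)·(-0.5) + (-2.8333)·(-0.5)) / 5 = 6.5/5 = 1.3
  S[A,C] = ((2.1667)·(-3) + (3.1667)·(3) + (-0.8333)·(-1) + (-1.8333)·(1) + (0.1667)·(0) + (-2.8333)·(0)) / 5 = 2/5 = 0.4
  S[B,B] = ((4.5)·(4.5) + (-2.5)·(-2.5) + (1.5)·(1.5) + (-2.5)·(-2.5) + (-0.5)·(-0.5) + (-0.5)·(-0.5)) / 5 = 35.5/5 = 7.1
  S[B,C] = ((4.5)·(-3) + (-2.5)·(3) + (1.5)·(-1) + (-2.5)·(1) + (-0.5)·(0) + (-0.5)·(0)) / 5 = -25/5 = -5
  S[C,C] = ((-3)·(-3) + (3)·(3) + (-1)·(-1) + (1)·(1) + (0)·(0) + (0)·(0)) / 5 = 20/5 = 4

S is symmetric (S[j,i] = S[i,j]). Assembling:

S = [[5.3667, 1.3, 0.4],
 [1.3, 7.1, -5],
 [0.4, -5, 4]]


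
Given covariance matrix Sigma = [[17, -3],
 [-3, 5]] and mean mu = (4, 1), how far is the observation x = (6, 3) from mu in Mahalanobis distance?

Step 1 — centre the observation: (x - mu) = (2, 2).

Step 2 — invert Sigma. det(Sigma) = 17·5 - (-3)² = 76.
  Sigma^{-1} = (1/det) · [[d, -b], [-b, a]] = [[0.0658, 0.0395],
 [0.0395, 0.2237]].

Step 3 — form the quadratic (x - mu)^T · Sigma^{-1} · (x - mu):
  Sigma^{-1} · (x - mu) = (0.2105, 0.5263).
  (x - mu)^T · [Sigma^{-1} · (x - mu)] = (2)·(0.2105) + (2)·(0.5263) = 1.4737.

Step 4 — take square root: d = √(1.4737) ≈ 1.214.

d(x, mu) = √(1.4737) ≈ 1.214


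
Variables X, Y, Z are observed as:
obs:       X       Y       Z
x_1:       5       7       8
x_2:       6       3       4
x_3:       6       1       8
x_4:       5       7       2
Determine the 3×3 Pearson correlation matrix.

Step 1 — column means:
  mean(X) = (5 + 6 + 6 + 5) / 4 = 22/4 = 5.5
  mean(Y) = (7 + 3 + 1 + 7) / 4 = 18/4 = 4.5
  mean(Z) = (8 + 4 + 8 + 2) / 4 = 22/4 = 5.5

Step 2 — sample variances and covariances s[i,j] = (1/(n-1)) · Σ_k (x_{k,i} - mean_i) · (x_{k,j} - mean_j), with n-1 = 3:
  s[X,X] = ((-0.5)·(-0.5) + (0.5)·(0.5) + (0.5)·(0.5) + (-0.5)·(-0.5)) / 3 = 1/3 = 0.3333
  s[X,Y] = ((-0.5)·(2.5) + (0.5)·(-1.5) + (0.5)·(-3.5) + (-0.5)·(2.5)) / 3 = -5/3 = -1.6667
  s[X,Z] = ((-0.5)·(2.5) + (0.5)·(-1.5) + (0.5)·(2.5) + (-0.5)·(-3.5)) / 3 = 1/3 = 0.3333
  s[Y,Y] = ((2.5)·(2.5) + (-1.5)·(-1.5) + (-3.5)·(-3.5) + (2.5)·(2.5)) / 3 = 27/3 = 9
  s[Y,Z] = ((2.5)·(2.5) + (-1.5)·(-1.5) + (-3.5)·(2.5) + (2.5)·(-3.5)) / 3 = -9/3 = -3
  s[Z,Z] = ((2.5)·(2.5) + (-1.5)·(-1.5) + (2.5)·(2.5) + (-3.5)·(-3.5)) / 3 = 27/3 = 9
  Sample standard deviations s_i = √(s[i,i]):
  s(X) = √(0.3333) = 0.5774
  s(Y) = √(9) = 3
  s(Z) = √(9) = 3

Step 3 — r_{ij} = s_{ij} / (s_i · s_j):
  r[X,X] = 1 (diagonal).
  r[X,Y] = -1.6667 / (0.5774 · 3) = -1.6667 / 1.7321 = -0.9623
  r[X,Z] = 0.3333 / (0.5774 · 3) = 0.3333 / 1.7321 = 0.1925
  r[Y,Y] = 1 (diagonal).
  r[Y,Z] = -3 / (3 · 3) = -3 / 9 = -0.3333
  r[Z,Z] = 1 (diagonal).

R is symmetric with unit diagonal. Assembling:

R = [[1, -0.9623, 0.1925],
 [-0.9623, 1, -0.3333],
 [0.1925, -0.3333, 1]]


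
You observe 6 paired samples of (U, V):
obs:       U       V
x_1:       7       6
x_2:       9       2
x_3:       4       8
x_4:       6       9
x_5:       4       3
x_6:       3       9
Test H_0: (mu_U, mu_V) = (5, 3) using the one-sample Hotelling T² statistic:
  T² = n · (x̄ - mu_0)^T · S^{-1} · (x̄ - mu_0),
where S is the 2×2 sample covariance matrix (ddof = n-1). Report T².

Step 1 — sample mean vector:
  mean(U) = (7 + 9 + 4 + 6 + 4 + 3) / 6 = 33/6 = 5.5
  mean(V) = (6 + 2 + 8 + 9 + 3 + 9) / 6 = 37/6 = 6.1667
  x̄ = (5.5, 6.1667),  deviation x̄ - mu_0 = (5.5, 6.1667) - (5, 3) = (0.5, 3.1667).

Step 2 — sample covariance matrix, S[i,j] = (1/(n-1)) · Σ_k (x_{k,i} - mean_i) · (x_{k,j} - mean_j), divisor n-1 = 5:
  S[U,U] = ((1.5)·(1.5) + (3.5)·(3.5) + (-1.5)·(-1.5) + (0.5)·(0.5) + (-1.5)·(-1.5) + (-2.5)·(-2.5)) / 5 = 25.5/5 = 5.1
  S[U,V] = ((1.5)·(-0.1667) + (3.5)·(-4.1667) + (-1.5)·(1.8333) + (0.5)·(2.8333) + (-1.5)·(-3.1667) + (-2.5)·(2.8333)) / 5 = -18.5/5 = -3.7
  S[V,V] = ((-0.1667)·(-0.1667) + (-4.1667)·(-4.1667) + (1.8333)·(1.8333) + (2.8333)·(2.8333) + (-3.1667)·(-3.1667) + (2.8333)·(2.8333)) / 5 = 46.8333/5 = 9.3667
  S = [[5.1, -3.7],
 [-3.7, 9.3667]].

Step 3 — invert S. det(S) = 5.1·9.3667 - (-3.7)² = 34.08.
  S^{-1} = (1/det) · [[d, -b], [-b, a]] = [[0.2748, 0.1086],
 [0.1086, 0.1496]].

Step 4 — quadratic form (x̄ - mu_0)^T · S^{-1} · (x̄ - mu_0):
  S^{-1} · (x̄ - mu_0) = (0.4812, 0.5282),
  (x̄ - mu_0)^T · [...] = (0.5)·(0.4812) + (3.1667)·(0.5282) = 1.9131.

Step 5 — scale by n: T² = 6 · 1.9131 = 11.4789.

T² ≈ 11.4789


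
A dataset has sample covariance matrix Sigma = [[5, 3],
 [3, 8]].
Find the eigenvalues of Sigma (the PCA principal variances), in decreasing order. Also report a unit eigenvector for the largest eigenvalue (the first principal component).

Step 1 — characteristic polynomial of 2×2 Sigma:
  det(Sigma - λI) = λ² - trace · λ + det = 0.
  trace = 5 + 8 = 13, det = 5·8 - (3)² = 31.
Step 2 — discriminant:
  Δ = trace² - 4·det = 169 - 124 = 45.
Step 3 — eigenvalues:
  λ = (trace ± √Δ)/2 = (13 ± 6.7082)/2,
  λ_1 = 9.8541,  λ_2 = 3.1459.

Step 4 — unit eigenvector for λ_1: solve (Sigma - λ_1 I)v = 0. First row:
  (5 - 9.8541)·v_x + (3)·v_y = 0, i.e. (-4.8541)·v_x + (3)·v_y = 0,
  so v ∝ (b, λ_1 - a) = (3, 4.8541) = u.
  ||u|| = √((3)² + (4.8541)²) = √(32.5623) ≈ 5.7063,
  v_1 = u/||u|| ≈ (0.5257, 0.8507) (||v_1|| = 1).

λ_1 = 9.8541,  λ_2 = 3.1459;  v_1 ≈ (0.5257, 0.8507)


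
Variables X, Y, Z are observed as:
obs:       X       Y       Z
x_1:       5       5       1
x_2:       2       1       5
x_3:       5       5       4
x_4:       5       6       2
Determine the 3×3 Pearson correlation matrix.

Step 1 — column means:
  mean(X) = (5 + 2 + 5 + 5) / 4 = 17/4 = 4.25
  mean(Y) = (5 + 1 + 5 + 6) / 4 = 17/4 = 4.25
  mean(Z) = (1 + 5 + 4 + 2) / 4 = 12/4 = 3

Step 2 — sample variances and covariances s[i,j] = (1/(n-1)) · Σ_k (x_{k,i} - mean_i) · (x_{k,j} - mean_j), with n-1 = 3:
  s[X,X] = ((0.75)·(0.75) + (-2.25)·(-2.25) + (0.75)·(0.75) + (0.75)·(0.75)) / 3 = 6.75/3 = 2.25
  s[X,Y] = ((0.75)·(0.75) + (-2.25)·(-3.25) + (0.75)·(0.75) + (0.75)·(1.75)) / 3 = 9.75/3 = 3.25
  s[X,Z] = ((0.75)·(-2) + (-2.25)·(2) + (0.75)·(1) + (0.75)·(-1)) / 3 = -6/3 = -2
  s[Y,Y] = ((0.75)·(0.75) + (-3.25)·(-3.25) + (0.75)·(0.75) + (1.75)·(1.75)) / 3 = 14.75/3 = 4.9167
  s[Y,Z] = ((0.75)·(-2) + (-3.25)·(2) + (0.75)·(1) + (1.75)·(-1)) / 3 = -9/3 = -3
  s[Z,Z] = ((-2)·(-2) + (2)·(2) + (1)·(1) + (-1)·(-1)) / 3 = 10/3 = 3.3333
  Sample standard deviations s_i = √(s[i,i]):
  s(X) = √(2.25) = 1.5
  s(Y) = √(4.9167) = 2.2174
  s(Z) = √(3.3333) = 1.8257

Step 3 — r_{ij} = s_{ij} / (s_i · s_j):
  r[X,X] = 1 (diagonal).
  r[X,Y] = 3.25 / (1.5 · 2.2174) = 3.25 / 3.326 = 0.9771
  r[X,Z] = -2 / (1.5 · 1.8257) = -2 / 2.7386 = -0.7303
  r[Y,Y] = 1 (diagonal).
  r[Y,Z] = -3 / (2.2174 · 1.8257) = -3 / 4.0483 = -0.741
  r[Z,Z] = 1 (diagonal).

R is symmetric with unit diagonal. Assembling:

R = [[1, 0.9771, -0.7303],
 [0.9771, 1, -0.741],
 [-0.7303, -0.741, 1]]
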